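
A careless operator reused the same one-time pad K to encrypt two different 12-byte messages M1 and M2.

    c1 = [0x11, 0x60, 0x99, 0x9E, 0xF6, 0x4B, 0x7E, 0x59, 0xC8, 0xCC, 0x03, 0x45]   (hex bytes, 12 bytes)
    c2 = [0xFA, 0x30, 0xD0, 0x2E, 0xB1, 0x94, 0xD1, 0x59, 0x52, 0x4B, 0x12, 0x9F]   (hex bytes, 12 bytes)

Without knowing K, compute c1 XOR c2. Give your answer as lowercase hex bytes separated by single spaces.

c1 ⊕ c2 = (M1 ⊕ K) ⊕ (M2 ⊕ K) = M1 ⊕ M2 — the shared key cancels under XOR.
11 ^ fa = eb
60 ^ 30 = 50
99 ^ d0 = 49
9e ^ 2e = b0
f6 ^ b1 = 47
4b ^ 94 = df
7e ^ d1 = af
59 ^ 59 = 00
c8 ^ 52 = 9a
cc ^ 4b = 87
03 ^ 12 = 11
45 ^ 9f = da

eb 50 49 b0 47 df af 00 9a 87 11 da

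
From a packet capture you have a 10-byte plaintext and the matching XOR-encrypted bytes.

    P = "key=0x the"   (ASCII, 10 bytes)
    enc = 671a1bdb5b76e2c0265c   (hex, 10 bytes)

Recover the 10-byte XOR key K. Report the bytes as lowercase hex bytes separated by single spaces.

0c 7f 62 e6 6b 0e c2 b4 4e 39

Since enc = P ⊕ K, XORing both sides with P gives K = P ⊕ enc.
6b ⊕ 67 = 0c
65 ⊕ 1a = 7f
79 ⊕ 1b = 62
3d ⊕ db = e6
30 ⊕ 5b = 6b
78 ⊕ 76 = 0e
20 ⊕ e2 = c2
74 ⊕ c0 = b4
68 ⊕ 26 = 4e
65 ⊕ 5c = 39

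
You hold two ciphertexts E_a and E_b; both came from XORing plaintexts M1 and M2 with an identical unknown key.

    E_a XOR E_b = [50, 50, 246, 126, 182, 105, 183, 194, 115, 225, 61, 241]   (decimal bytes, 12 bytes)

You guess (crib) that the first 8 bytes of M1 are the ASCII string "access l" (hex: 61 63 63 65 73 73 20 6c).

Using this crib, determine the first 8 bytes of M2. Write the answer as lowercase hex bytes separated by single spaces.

53 51 95 1b c5 1a 97 ae

Since E_a ⊕ E_b = M1 ⊕ M2, XORing with the guessed M1 bytes yields the corresponding M2 bytes: M2 = (E_a ⊕ E_b) ⊕ M1.
 50 ⊕  97 =  83
 50 ⊕  99 =  81
246 ⊕  99 = 149
126 ⊕ 101 =  27
182 ⊕ 115 = 197
105 ⊕ 115 =  26
183 ⊕  32 = 151
194 ⊕ 108 = 174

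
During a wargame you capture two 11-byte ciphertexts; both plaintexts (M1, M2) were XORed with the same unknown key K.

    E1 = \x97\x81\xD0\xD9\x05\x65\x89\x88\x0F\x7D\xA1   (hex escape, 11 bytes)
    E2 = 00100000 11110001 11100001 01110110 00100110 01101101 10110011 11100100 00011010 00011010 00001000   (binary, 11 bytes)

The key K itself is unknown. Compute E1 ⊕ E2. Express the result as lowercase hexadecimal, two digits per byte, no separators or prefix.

b77031af23083a6c1567a9

E1 ⊕ E2 = (M1 ⊕ K) ⊕ (M2 ⊕ K) = M1 ⊕ M2 — the shared key cancels under XOR.
97 xor 20 = b7
81 xor f1 = 70
d0 xor e1 = 31
d9 xor 76 = af
05 xor 26 = 23
65 xor 6d = 08
89 xor b3 = 3a
88 xor e4 = 6c
0f xor 1a = 15
7d xor 1a = 67
a1 xor 08 = a9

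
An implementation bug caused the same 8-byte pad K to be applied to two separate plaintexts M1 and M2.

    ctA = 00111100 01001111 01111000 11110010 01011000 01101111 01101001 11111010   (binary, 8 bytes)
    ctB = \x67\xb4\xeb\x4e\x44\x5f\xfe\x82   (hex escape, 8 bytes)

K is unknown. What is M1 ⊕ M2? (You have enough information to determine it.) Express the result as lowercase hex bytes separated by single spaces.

ctA ⊕ ctB = (M1 ⊕ K) ⊕ (M2 ⊕ K) = M1 ⊕ M2 — the shared key cancels under XOR.
byte 0: 3c XOR 67 = 5b
byte 1: 4f XOR b4 = fb
byte 2: 78 XOR eb = 93
byte 3: f2 XOR 4e = bc
byte 4: 58 XOR 44 = 1c
byte 5: 6f XOR 5f = 30
byte 6: 69 XOR fe = 97
byte 7: fa XOR 82 = 78

5b fb 93 bc 1c 30 97 78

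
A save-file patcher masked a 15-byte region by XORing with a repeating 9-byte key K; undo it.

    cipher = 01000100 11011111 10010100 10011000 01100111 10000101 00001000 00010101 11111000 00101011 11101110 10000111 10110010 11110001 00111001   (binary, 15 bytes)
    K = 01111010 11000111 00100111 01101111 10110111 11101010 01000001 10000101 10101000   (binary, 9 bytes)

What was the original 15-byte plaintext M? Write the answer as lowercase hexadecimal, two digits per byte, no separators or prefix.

The 9-byte key repeats, so the effective keystream is 7a c7 27 6f b7 ea 41 85 a8 7a c7 27 6f b7 ea.
byte 0: 01000100 ^ 01111010 = 00111110
byte 1: 11011111 ^ 11000111 = 00011000
byte 2: 10010100 ^ 00100111 = 10110011
byte 3: 10011000 ^ 01101111 = 11110111
byte 4: 01100111 ^ 10110111 = 11010000
byte 5: 10000101 ^ 11101010 = 01101111
byte 6: 00001000 ^ 01000001 = 01001001
byte 7: 00010101 ^ 10000101 = 10010000
byte 8: 11111000 ^ 10101000 = 01010000
byte 9: 00101011 ^ 01111010 = 01010001
byte 10: 11101110 ^ 11000111 = 00101001
byte 11: 10000111 ^ 00100111 = 10100000
byte 12: 10110010 ^ 01101111 = 11011101
byte 13: 11110001 ^ 10110111 = 01000110
byte 14: 00111001 ^ 11101010 = 11010011

3e18b3f7d06f4990505129a0dd46d3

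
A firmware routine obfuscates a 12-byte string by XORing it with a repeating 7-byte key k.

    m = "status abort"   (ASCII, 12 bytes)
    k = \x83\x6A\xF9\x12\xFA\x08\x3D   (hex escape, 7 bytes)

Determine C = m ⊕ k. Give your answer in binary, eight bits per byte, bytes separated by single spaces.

11110000 00011110 10011000 01100110 10001111 01111011 00011101 11100010 00001000 10010110 01100000 10001110

The 7-byte key repeats, so the effective keystream is 83 6a f9 12 fa 08 3d 83 6a f9 12 fa.
byte 0: 73 ^ 83 = f0
byte 1: 74 ^ 6a = 1e
byte 2: 61 ^ f9 = 98
byte 3: 74 ^ 12 = 66
byte 4: 75 ^ fa = 8f
byte 5: 73 ^ 08 = 7b
byte 6: 20 ^ 3d = 1d
byte 7: 61 ^ 83 = e2
byte 8: 62 ^ 6a = 08
byte 9: 6f ^ f9 = 96
byte 10: 72 ^ 12 = 60
byte 11: 74 ^ fa = 8e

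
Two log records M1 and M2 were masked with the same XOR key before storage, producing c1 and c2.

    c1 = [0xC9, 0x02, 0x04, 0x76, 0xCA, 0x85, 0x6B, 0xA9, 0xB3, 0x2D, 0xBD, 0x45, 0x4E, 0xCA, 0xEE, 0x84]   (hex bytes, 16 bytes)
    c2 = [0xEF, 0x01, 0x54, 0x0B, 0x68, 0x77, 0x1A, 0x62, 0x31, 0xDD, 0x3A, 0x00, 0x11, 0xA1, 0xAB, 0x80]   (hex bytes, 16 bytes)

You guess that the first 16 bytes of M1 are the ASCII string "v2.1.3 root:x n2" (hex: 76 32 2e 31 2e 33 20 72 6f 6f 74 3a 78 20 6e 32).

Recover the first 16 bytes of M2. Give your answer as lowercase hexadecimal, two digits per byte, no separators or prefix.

50317e4c8cc151b9ed9ff37f274b2b36

First, c1 ⊕ c2 = (M1 ⊕ K) ⊕ (M2 ⊕ K) = M1 ⊕ M2, so the key drops out. Then M2 = (M1 ⊕ M2) ⊕ M1 over the first 16 bytes.
byte 0: (c9 xor ef) xor 76 = 26 xor 76 = 50
byte 1: (02 xor 01) xor 32 = 03 xor 32 = 31
byte 2: (04 xor 54) xor 2e = 50 xor 2e = 7e
byte 3: (76 xor 0b) xor 31 = 7d xor 31 = 4c
byte 4: (ca xor 68) xor 2e = a2 xor 2e = 8c
byte 5: (85 xor 77) xor 33 = f2 xor 33 = c1
byte 6: (6b xor 1a) xor 20 = 71 xor 20 = 51
byte 7: (a9 xor 62) xor 72 = cb xor 72 = b9
byte 8: (b3 xor 31) xor 6f = 82 xor 6f = ed
byte 9: (2d xor dd) xor 6f = f0 xor 6f = 9f
byte 10: (bd xor 3a) xor 74 = 87 xor 74 = f3
byte 11: (45 xor 00) xor 3a = 45 xor 3a = 7f
byte 12: (4e xor 11) xor 78 = 5f xor 78 = 27
byte 13: (ca xor a1) xor 20 = 6b xor 20 = 4b
byte 14: (ee xor ab) xor 6e = 45 xor 6e = 2b
byte 15: (84 xor 80) xor 32 = 04 xor 32 = 36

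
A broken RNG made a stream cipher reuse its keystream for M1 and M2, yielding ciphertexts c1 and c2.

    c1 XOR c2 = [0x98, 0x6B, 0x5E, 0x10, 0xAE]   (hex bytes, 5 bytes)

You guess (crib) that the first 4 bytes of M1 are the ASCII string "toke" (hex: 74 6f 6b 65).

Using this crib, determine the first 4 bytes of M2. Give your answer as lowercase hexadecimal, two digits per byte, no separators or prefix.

ec043575

Since c1 ⊕ c2 = M1 ⊕ M2, XORing with the guessed M1 bytes yields the corresponding M2 bytes: M2 = (c1 ⊕ c2) ⊕ M1.
byte 0: 152 XOR 116 = 236
byte 1: 107 XOR 111 =   4
byte 2:  94 XOR 107 =  53
byte 3:  16 XOR 101 = 117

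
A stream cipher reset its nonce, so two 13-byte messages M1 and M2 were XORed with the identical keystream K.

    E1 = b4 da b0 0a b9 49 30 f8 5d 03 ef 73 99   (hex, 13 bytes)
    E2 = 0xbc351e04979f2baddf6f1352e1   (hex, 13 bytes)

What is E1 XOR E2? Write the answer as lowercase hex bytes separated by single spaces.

E1 ⊕ E2 = (M1 ⊕ K) ⊕ (M2 ⊕ K) = M1 ⊕ M2 — the shared key cancels under XOR.
byte 0: 10110100 ^ 10111100 = 00001000
byte 1: 11011010 ^ 00110101 = 11101111
byte 2: 10110000 ^ 00011110 = 10101110
byte 3: 00001010 ^ 00000100 = 00001110
byte 4: 10111001 ^ 10010111 = 00101110
byte 5: 01001001 ^ 10011111 = 11010110
byte 6: 00110000 ^ 00101011 = 00011011
byte 7: 11111000 ^ 10101101 = 01010101
byte 8: 01011101 ^ 11011111 = 10000010
byte 9: 00000011 ^ 01101111 = 01101100
byte 10: 11101111 ^ 00010011 = 11111100
byte 11: 01110011 ^ 01010010 = 00100001
byte 12: 10011001 ^ 11100001 = 01111000

08 ef ae 0e 2e d6 1b 55 82 6c fc 21 78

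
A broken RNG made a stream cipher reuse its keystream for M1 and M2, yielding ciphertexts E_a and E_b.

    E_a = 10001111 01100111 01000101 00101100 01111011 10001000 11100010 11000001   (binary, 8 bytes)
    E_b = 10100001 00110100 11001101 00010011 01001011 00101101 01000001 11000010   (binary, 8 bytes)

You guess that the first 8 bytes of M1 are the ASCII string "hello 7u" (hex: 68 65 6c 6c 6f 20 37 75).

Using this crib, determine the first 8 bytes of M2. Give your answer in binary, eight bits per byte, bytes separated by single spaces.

01000110 00110110 11100100 01010011 01011111 10000101 10010100 01110110

First, E_a ⊕ E_b = (M1 ⊕ K) ⊕ (M2 ⊕ K) = M1 ⊕ M2, so the key drops out. Then M2 = (M1 ⊕ M2) ⊕ M1 over the first 8 bytes.
byte 0: (8f ^ a1) ^ 68 = 2e ^ 68 = 46
byte 1: (67 ^ 34) ^ 65 = 53 ^ 65 = 36
byte 2: (45 ^ cd) ^ 6c = 88 ^ 6c = e4
byte 3: (2c ^ 13) ^ 6c = 3f ^ 6c = 53
byte 4: (7b ^ 4b) ^ 6f = 30 ^ 6f = 5f
byte 5: (88 ^ 2d) ^ 20 = a5 ^ 20 = 85
byte 6: (e2 ^ 41) ^ 37 = a3 ^ 37 = 94
byte 7: (c1 ^ c2) ^ 75 = 03 ^ 75 = 76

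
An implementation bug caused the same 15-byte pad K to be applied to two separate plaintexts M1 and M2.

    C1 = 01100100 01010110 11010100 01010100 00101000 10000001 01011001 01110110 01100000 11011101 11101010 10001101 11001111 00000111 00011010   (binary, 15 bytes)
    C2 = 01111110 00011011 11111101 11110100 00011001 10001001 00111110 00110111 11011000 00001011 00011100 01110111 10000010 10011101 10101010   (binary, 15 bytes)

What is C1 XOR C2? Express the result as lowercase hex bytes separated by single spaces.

1a 4d 29 a0 31 08 67 41 b8 d6 f6 fa 4d 9a b0

C1 ⊕ C2 = (M1 ⊕ K) ⊕ (M2 ⊕ K) = M1 ⊕ M2 — the shared key cancels under XOR.
64 xor 7e = 1a
56 xor 1b = 4d
d4 xor fd = 29
54 xor f4 = a0
28 xor 19 = 31
81 xor 89 = 08
59 xor 3e = 67
76 xor 37 = 41
60 xor d8 = b8
dd xor 0b = d6
ea xor 1c = f6
8d xor 77 = fa
cf xor 82 = 4d
07 xor 9d = 9a
1a xor aa = b0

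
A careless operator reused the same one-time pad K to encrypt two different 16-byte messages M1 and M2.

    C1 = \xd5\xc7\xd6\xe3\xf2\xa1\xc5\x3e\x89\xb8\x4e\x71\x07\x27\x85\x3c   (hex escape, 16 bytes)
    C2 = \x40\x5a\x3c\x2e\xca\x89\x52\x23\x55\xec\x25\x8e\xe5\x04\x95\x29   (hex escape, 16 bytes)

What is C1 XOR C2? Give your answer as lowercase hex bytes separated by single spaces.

95 9d ea cd 38 28 97 1d dc 54 6b ff e2 23 10 15

C1 ⊕ C2 = (M1 ⊕ K) ⊕ (M2 ⊕ K) = M1 ⊕ M2 — the shared key cancels under XOR.
d5 ⊕ 40 = 95
c7 ⊕ 5a = 9d
d6 ⊕ 3c = ea
e3 ⊕ 2e = cd
f2 ⊕ ca = 38
a1 ⊕ 89 = 28
c5 ⊕ 52 = 97
3e ⊕ 23 = 1d
89 ⊕ 55 = dc
b8 ⊕ ec = 54
4e ⊕ 25 = 6b
71 ⊕ 8e = ff
07 ⊕ e5 = e2
27 ⊕ 04 = 23
85 ⊕ 95 = 10
3c ⊕ 29 = 15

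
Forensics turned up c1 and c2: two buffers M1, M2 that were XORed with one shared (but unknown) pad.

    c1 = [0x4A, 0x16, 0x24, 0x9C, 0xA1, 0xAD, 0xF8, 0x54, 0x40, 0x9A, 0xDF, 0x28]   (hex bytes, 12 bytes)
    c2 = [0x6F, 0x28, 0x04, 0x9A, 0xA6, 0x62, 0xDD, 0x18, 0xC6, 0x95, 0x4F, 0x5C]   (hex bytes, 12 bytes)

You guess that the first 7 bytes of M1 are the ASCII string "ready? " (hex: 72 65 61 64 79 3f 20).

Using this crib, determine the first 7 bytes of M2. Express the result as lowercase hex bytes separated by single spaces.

57 5b 41 62 7e f0 05

First, c1 ⊕ c2 = (M1 ⊕ K) ⊕ (M2 ⊕ K) = M1 ⊕ M2, so the key drops out. Then M2 = (M1 ⊕ M2) ⊕ M1 over the first 7 bytes.
byte 0: (4a xor 6f) xor 72 = 25 xor 72 = 57
byte 1: (16 xor 28) xor 65 = 3e xor 65 = 5b
byte 2: (24 xor 04) xor 61 = 20 xor 61 = 41
byte 3: (9c xor 9a) xor 64 = 06 xor 64 = 62
byte 4: (a1 xor a6) xor 79 = 07 xor 79 = 7e
byte 5: (ad xor 62) xor 3f = cf xor 3f = f0
byte 6: (f8 xor dd) xor 20 = 25 xor 20 = 05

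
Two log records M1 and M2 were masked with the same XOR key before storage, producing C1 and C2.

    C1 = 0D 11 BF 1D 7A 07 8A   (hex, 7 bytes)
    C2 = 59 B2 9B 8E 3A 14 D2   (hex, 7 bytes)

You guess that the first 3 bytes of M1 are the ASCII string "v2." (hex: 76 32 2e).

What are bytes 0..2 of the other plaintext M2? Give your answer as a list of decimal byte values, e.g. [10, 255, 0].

[34, 145, 10]

First, C1 ⊕ C2 = (M1 ⊕ K) ⊕ (M2 ⊕ K) = M1 ⊕ M2, so the key drops out. Then M2 = (M1 ⊕ M2) ⊕ M1 over the first 3 bytes.
byte 0: (0d XOR 59) XOR 76 = 54 XOR 76 = 22
byte 1: (11 XOR b2) XOR 32 = a3 XOR 32 = 91
byte 2: (bf XOR 9b) XOR 2e = 24 XOR 2e = 0a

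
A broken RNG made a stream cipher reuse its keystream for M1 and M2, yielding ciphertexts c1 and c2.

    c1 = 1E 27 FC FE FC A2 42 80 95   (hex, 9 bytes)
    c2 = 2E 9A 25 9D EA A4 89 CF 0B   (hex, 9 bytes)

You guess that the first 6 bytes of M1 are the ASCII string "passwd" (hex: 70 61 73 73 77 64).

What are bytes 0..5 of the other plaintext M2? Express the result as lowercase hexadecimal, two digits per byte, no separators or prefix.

First, c1 ⊕ c2 = (M1 ⊕ K) ⊕ (M2 ⊕ K) = M1 ⊕ M2, so the key drops out. Then M2 = (M1 ⊕ M2) ⊕ M1 over the first 6 bytes.
byte 0: (1e ^ 2e) ^ 70 = 30 ^ 70 = 40
byte 1: (27 ^ 9a) ^ 61 = bd ^ 61 = dc
byte 2: (fc ^ 25) ^ 73 = d9 ^ 73 = aa
byte 3: (fe ^ 9d) ^ 73 = 63 ^ 73 = 10
byte 4: (fc ^ ea) ^ 77 = 16 ^ 77 = 61
byte 5: (a2 ^ a4) ^ 64 = 06 ^ 64 = 62

40dcaa106162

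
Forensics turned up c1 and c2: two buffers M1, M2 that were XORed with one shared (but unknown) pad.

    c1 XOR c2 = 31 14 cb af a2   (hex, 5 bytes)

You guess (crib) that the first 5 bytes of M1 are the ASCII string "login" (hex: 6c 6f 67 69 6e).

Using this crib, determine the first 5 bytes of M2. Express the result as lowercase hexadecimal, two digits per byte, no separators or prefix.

Since c1 ⊕ c2 = M1 ⊕ M2, XORing with the guessed M1 bytes yields the corresponding M2 bytes: M2 = (c1 ⊕ c2) ⊕ M1.
00110001 ^ 01101100 = 01011101
00010100 ^ 01101111 = 01111011
11001011 ^ 01100111 = 10101100
10101111 ^ 01101001 = 11000110
10100010 ^ 01101110 = 11001100

5d7bacc6cc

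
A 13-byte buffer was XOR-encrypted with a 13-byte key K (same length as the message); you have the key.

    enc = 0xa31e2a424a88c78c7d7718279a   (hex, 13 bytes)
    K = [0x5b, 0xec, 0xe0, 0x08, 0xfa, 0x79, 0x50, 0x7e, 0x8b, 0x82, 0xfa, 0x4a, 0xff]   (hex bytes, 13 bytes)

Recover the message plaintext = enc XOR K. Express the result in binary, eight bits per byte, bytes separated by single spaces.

10100011 ^ 01011011 = 11111000
00011110 ^ 11101100 = 11110010
00101010 ^ 11100000 = 11001010
01000010 ^ 00001000 = 01001010
01001010 ^ 11111010 = 10110000
10001000 ^ 01111001 = 11110001
11000111 ^ 01010000 = 10010111
10001100 ^ 01111110 = 11110010
01111101 ^ 10001011 = 11110110
01110111 ^ 10000010 = 11110101
00011000 ^ 11111010 = 11100010
00100111 ^ 01001010 = 01101101
10011010 ^ 11111111 = 01100101

11111000 11110010 11001010 01001010 10110000 11110001 10010111 11110010 11110110 11110101 11100010 01101101 01100101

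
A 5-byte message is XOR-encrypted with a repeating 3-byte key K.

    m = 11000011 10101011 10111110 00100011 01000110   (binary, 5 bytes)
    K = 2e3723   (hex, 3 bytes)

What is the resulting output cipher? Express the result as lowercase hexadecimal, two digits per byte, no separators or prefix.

The 3-byte key repeats, so the effective keystream is 2e 37 23 2e 37.
byte 0: c3 ⊕ 2e = ed
byte 1: ab ⊕ 37 = 9c
byte 2: be ⊕ 23 = 9d
byte 3: 23 ⊕ 2e = 0d
byte 4: 46 ⊕ 37 = 71

ed9c9d0d71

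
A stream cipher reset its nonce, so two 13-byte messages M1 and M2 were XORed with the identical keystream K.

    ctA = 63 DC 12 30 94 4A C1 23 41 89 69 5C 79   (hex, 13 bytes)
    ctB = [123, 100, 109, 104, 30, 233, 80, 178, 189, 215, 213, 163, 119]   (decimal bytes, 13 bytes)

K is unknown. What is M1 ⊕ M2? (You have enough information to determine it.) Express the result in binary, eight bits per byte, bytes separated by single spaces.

ctA ⊕ ctB = (M1 ⊕ K) ⊕ (M2 ⊕ K) = M1 ⊕ M2 — the shared key cancels under XOR.
63 XOR 7b = 18
dc XOR 64 = b8
12 XOR 6d = 7f
30 XOR 68 = 58
94 XOR 1e = 8a
4a XOR e9 = a3
c1 XOR 50 = 91
23 XOR b2 = 91
41 XOR bd = fc
89 XOR d7 = 5e
69 XOR d5 = bc
5c XOR a3 = ff
79 XOR 77 = 0e

00011000 10111000 01111111 01011000 10001010 10100011 10010001 10010001 11111100 01011110 10111100 11111111 00001110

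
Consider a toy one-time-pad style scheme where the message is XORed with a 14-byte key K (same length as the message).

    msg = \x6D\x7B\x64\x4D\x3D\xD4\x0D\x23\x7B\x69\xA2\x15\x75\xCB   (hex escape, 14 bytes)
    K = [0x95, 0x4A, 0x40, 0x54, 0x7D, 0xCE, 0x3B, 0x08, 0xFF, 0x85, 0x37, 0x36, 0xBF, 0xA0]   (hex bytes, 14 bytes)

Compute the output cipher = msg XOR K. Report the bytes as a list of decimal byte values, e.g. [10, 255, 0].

byte 0: 109 xor 149 = 248
byte 1: 123 xor  74 =  49
byte 2: 100 xor  64 =  36
byte 3:  77 xor  84 =  25
byte 4:  61 xor 125 =  64
byte 5: 212 xor 206 =  26
byte 6:  13 xor  59 =  54
byte 7:  35 xor   8 =  43
byte 8: 123 xor 255 = 132
byte 9: 105 xor 133 = 236
byte 10: 162 xor  55 = 149
byte 11:  21 xor  54 =  35
byte 12: 117 xor 191 = 202
byte 13: 203 xor 160 = 107

[248, 49, 36, 25, 64, 26, 54, 43, 132, 236, 149, 35, 202, 107]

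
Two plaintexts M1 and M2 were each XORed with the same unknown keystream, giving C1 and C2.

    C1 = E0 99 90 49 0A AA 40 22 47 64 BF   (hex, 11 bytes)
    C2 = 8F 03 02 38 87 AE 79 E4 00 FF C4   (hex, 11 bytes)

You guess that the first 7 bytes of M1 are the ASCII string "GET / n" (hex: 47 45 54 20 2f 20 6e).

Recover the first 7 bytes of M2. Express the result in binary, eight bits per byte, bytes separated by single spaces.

00101000 11011111 11000110 01010001 10100010 00100100 01010111

First, C1 ⊕ C2 = (M1 ⊕ K) ⊕ (M2 ⊕ K) = M1 ⊕ M2, so the key drops out. Then M2 = (M1 ⊕ M2) ⊕ M1 over the first 7 bytes.
byte 0: (e0 ^ 8f) ^ 47 = 6f ^ 47 = 28
byte 1: (99 ^ 03) ^ 45 = 9a ^ 45 = df
byte 2: (90 ^ 02) ^ 54 = 92 ^ 54 = c6
byte 3: (49 ^ 38) ^ 20 = 71 ^ 20 = 51
byte 4: (0a ^ 87) ^ 2f = 8d ^ 2f = a2
byte 5: (aa ^ ae) ^ 20 = 04 ^ 20 = 24
byte 6: (40 ^ 79) ^ 6e = 39 ^ 6e = 57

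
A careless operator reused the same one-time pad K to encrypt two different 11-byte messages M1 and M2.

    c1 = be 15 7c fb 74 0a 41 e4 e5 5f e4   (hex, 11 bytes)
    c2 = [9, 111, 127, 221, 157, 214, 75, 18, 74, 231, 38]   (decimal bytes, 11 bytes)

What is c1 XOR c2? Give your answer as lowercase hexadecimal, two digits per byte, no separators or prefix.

c1 ⊕ c2 = (M1 ⊕ K) ⊕ (M2 ⊕ K) = M1 ⊕ M2 — the shared key cancels under XOR.
10111110 xor 00001001 = 10110111
00010101 xor 01101111 = 01111010
01111100 xor 01111111 = 00000011
11111011 xor 11011101 = 00100110
01110100 xor 10011101 = 11101001
00001010 xor 11010110 = 11011100
01000001 xor 01001011 = 00001010
11100100 xor 00010010 = 11110110
11100101 xor 01001010 = 10101111
01011111 xor 11100111 = 10111000
11100100 xor 00100110 = 11000010

b77a0326e9dc0af6afb8c2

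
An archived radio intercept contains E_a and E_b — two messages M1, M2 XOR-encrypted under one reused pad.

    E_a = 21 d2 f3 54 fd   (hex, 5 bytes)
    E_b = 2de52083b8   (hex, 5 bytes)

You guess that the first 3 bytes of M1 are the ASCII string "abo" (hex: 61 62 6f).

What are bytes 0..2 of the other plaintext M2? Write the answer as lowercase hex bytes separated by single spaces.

First, E_a ⊕ E_b = (M1 ⊕ K) ⊕ (M2 ⊕ K) = M1 ⊕ M2, so the key drops out. Then M2 = (M1 ⊕ M2) ⊕ M1 over the first 3 bytes.
byte 0: (21 ^ 2d) ^ 61 = 0c ^ 61 = 6d
byte 1: (d2 ^ e5) ^ 62 = 37 ^ 62 = 55
byte 2: (f3 ^ 20) ^ 6f = d3 ^ 6f = bc

6d 55 bc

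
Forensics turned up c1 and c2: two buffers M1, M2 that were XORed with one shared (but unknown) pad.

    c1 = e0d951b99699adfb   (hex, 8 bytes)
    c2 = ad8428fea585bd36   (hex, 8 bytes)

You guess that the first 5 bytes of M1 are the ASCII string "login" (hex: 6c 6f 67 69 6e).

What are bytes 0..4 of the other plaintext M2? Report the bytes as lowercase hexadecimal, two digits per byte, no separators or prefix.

First, c1 ⊕ c2 = (M1 ⊕ K) ⊕ (M2 ⊕ K) = M1 ⊕ M2, so the key drops out. Then M2 = (M1 ⊕ M2) ⊕ M1 over the first 5 bytes.
byte 0: (e0 XOR ad) XOR 6c = 4d XOR 6c = 21
byte 1: (d9 XOR 84) XOR 6f = 5d XOR 6f = 32
byte 2: (51 XOR 28) XOR 67 = 79 XOR 67 = 1e
byte 3: (b9 XOR fe) XOR 69 = 47 XOR 69 = 2e
byte 4: (96 XOR a5) XOR 6e = 33 XOR 6e = 5d

21321e2e5d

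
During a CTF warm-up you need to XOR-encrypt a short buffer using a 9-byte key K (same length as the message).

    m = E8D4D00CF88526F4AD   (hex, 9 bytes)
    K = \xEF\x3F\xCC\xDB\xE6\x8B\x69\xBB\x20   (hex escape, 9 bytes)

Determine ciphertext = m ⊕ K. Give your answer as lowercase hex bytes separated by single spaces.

07 eb 1c d7 1e 0e 4f 4f 8d

byte 0: 11101000 XOR 11101111 = 00000111
byte 1: 11010100 XOR 00111111 = 11101011
byte 2: 11010000 XOR 11001100 = 00011100
byte 3: 00001100 XOR 11011011 = 11010111
byte 4: 11111000 XOR 11100110 = 00011110
byte 5: 10000101 XOR 10001011 = 00001110
byte 6: 00100110 XOR 01101001 = 01001111
byte 7: 11110100 XOR 10111011 = 01001111
byte 8: 10101101 XOR 00100000 = 10001101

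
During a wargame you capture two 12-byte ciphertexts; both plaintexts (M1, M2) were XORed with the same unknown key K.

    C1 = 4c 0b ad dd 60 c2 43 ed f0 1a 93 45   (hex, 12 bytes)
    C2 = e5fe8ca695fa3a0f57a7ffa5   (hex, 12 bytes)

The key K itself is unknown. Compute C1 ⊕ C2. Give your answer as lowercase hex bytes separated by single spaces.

a9 f5 21 7b f5 38 79 e2 a7 bd 6c e0

C1 ⊕ C2 = (M1 ⊕ K) ⊕ (M2 ⊕ K) = M1 ⊕ M2 — the shared key cancels under XOR.
4c ^ e5 = a9
0b ^ fe = f5
ad ^ 8c = 21
dd ^ a6 = 7b
60 ^ 95 = f5
c2 ^ fa = 38
43 ^ 3a = 79
ed ^ 0f = e2
f0 ^ 57 = a7
1a ^ a7 = bd
93 ^ ff = 6c
45 ^ a5 = e0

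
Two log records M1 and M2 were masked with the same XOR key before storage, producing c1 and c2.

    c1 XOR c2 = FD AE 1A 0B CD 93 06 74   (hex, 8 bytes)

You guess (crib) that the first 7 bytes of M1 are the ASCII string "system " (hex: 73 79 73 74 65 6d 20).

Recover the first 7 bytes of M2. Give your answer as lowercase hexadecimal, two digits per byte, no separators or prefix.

8ed7697fa8fe26

Since c1 ⊕ c2 = M1 ⊕ M2, XORing with the guessed M1 bytes yields the corresponding M2 bytes: M2 = (c1 ⊕ c2) ⊕ M1.
fd ⊕ 73 = 8e
ae ⊕ 79 = d7
1a ⊕ 73 = 69
0b ⊕ 74 = 7f
cd ⊕ 65 = a8
93 ⊕ 6d = fe
06 ⊕ 20 = 26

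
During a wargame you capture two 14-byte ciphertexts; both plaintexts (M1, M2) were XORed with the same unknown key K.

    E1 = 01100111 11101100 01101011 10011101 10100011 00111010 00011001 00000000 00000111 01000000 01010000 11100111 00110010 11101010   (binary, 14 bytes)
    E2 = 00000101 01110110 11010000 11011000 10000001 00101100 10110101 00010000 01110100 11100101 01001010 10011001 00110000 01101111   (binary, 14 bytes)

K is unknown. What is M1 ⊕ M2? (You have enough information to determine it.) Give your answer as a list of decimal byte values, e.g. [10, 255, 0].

E1 ⊕ E2 = (M1 ⊕ K) ⊕ (M2 ⊕ K) = M1 ⊕ M2 — the shared key cancels under XOR.
01100111 ⊕ 00000101 = 01100010
11101100 ⊕ 01110110 = 10011010
01101011 ⊕ 11010000 = 10111011
10011101 ⊕ 11011000 = 01000101
10100011 ⊕ 10000001 = 00100010
00111010 ⊕ 00101100 = 00010110
00011001 ⊕ 10110101 = 10101100
00000000 ⊕ 00010000 = 00010000
00000111 ⊕ 01110100 = 01110011
01000000 ⊕ 11100101 = 10100101
01010000 ⊕ 01001010 = 00011010
11100111 ⊕ 10011001 = 01111110
00110010 ⊕ 00110000 = 00000010
11101010 ⊕ 01101111 = 10000101

[98, 154, 187, 69, 34, 22, 172, 16, 115, 165, 26, 126, 2, 133]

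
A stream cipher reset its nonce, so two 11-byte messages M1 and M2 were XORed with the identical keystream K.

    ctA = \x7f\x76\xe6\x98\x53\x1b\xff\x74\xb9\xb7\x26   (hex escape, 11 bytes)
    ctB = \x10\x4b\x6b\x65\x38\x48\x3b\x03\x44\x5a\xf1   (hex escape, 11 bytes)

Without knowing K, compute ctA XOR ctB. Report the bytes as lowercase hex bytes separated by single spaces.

6f 3d 8d fd 6b 53 c4 77 fd ed d7

ctA ⊕ ctB = (M1 ⊕ K) ⊕ (M2 ⊕ K) = M1 ⊕ M2 — the shared key cancels under XOR.
127 xor  16 = 111
118 xor  75 =  61
230 xor 107 = 141
152 xor 101 = 253
 83 xor  56 = 107
 27 xor  72 =  83
255 xor  59 = 196
116 xor   3 = 119
185 xor  68 = 253
183 xor  90 = 237
 38 xor 241 = 215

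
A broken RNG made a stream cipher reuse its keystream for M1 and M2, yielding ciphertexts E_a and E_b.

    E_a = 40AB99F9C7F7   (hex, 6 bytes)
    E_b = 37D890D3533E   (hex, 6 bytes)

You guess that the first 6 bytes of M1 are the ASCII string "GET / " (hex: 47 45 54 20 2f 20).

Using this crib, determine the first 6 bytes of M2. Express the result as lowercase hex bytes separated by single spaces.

30 36 5d 0a bb e9

First, E_a ⊕ E_b = (M1 ⊕ K) ⊕ (M2 ⊕ K) = M1 ⊕ M2, so the key drops out. Then M2 = (M1 ⊕ M2) ⊕ M1 over the first 6 bytes.
byte 0: (40 ⊕ 37) ⊕ 47 = 77 ⊕ 47 = 30
byte 1: (ab ⊕ d8) ⊕ 45 = 73 ⊕ 45 = 36
byte 2: (99 ⊕ 90) ⊕ 54 = 09 ⊕ 54 = 5d
byte 3: (f9 ⊕ d3) ⊕ 20 = 2a ⊕ 20 = 0a
byte 4: (c7 ⊕ 53) ⊕ 2f = 94 ⊕ 2f = bb
byte 5: (f7 ⊕ 3e) ⊕ 20 = c9 ⊕ 20 = e9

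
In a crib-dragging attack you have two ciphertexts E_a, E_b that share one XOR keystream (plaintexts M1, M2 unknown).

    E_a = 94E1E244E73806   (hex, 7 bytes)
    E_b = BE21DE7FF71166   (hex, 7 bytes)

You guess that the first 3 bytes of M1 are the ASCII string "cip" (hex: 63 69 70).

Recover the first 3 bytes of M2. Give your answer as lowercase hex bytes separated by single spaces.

49 a9 4c

First, E_a ⊕ E_b = (M1 ⊕ K) ⊕ (M2 ⊕ K) = M1 ⊕ M2, so the key drops out. Then M2 = (M1 ⊕ M2) ⊕ M1 over the first 3 bytes.
byte 0: (94 ^ be) ^ 63 = 2a ^ 63 = 49
byte 1: (e1 ^ 21) ^ 69 = c0 ^ 69 = a9
byte 2: (e2 ^ de) ^ 70 = 3c ^ 70 = 4c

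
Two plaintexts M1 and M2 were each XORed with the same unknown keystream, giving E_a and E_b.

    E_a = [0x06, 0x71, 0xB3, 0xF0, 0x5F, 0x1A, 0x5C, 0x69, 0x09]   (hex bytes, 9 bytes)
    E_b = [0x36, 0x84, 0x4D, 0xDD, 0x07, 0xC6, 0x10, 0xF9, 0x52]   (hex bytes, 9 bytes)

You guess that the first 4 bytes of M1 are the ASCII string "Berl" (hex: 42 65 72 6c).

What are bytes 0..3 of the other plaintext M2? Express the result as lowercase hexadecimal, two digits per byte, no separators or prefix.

72908c41

First, E_a ⊕ E_b = (M1 ⊕ K) ⊕ (M2 ⊕ K) = M1 ⊕ M2, so the key drops out. Then M2 = (M1 ⊕ M2) ⊕ M1 over the first 4 bytes.
byte 0: (06 XOR 36) XOR 42 = 30 XOR 42 = 72
byte 1: (71 XOR 84) XOR 65 = f5 XOR 65 = 90
byte 2: (b3 XOR 4d) XOR 72 = fe XOR 72 = 8c
byte 3: (f0 XOR dd) XOR 6c = 2d XOR 6c = 41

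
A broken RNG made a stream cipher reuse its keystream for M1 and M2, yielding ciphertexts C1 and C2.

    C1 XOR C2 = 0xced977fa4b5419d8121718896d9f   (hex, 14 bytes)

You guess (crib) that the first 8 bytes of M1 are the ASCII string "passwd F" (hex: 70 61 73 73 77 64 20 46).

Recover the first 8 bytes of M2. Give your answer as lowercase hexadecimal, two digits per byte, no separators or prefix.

Since C1 ⊕ C2 = M1 ⊕ M2, XORing with the guessed M1 bytes yields the corresponding M2 bytes: M2 = (C1 ⊕ C2) ⊕ M1.
11001110 ⊕ 01110000 = 10111110
11011001 ⊕ 01100001 = 10111000
01110111 ⊕ 01110011 = 00000100
11111010 ⊕ 01110011 = 10001001
01001011 ⊕ 01110111 = 00111100
01010100 ⊕ 01100100 = 00110000
00011001 ⊕ 00100000 = 00111001
11011000 ⊕ 01000110 = 10011110

beb804893c30399e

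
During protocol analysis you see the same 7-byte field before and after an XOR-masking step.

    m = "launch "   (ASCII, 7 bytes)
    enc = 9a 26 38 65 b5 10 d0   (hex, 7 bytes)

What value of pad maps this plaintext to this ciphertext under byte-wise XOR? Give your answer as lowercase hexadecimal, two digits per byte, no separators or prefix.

f6474d0bd678f0

Since enc = m ⊕ pad, XORing both sides with m gives pad = m ⊕ enc.
6c ⊕ 9a = f6
61 ⊕ 26 = 47
75 ⊕ 38 = 4d
6e ⊕ 65 = 0b
63 ⊕ b5 = d6
68 ⊕ 10 = 78
20 ⊕ d0 = f0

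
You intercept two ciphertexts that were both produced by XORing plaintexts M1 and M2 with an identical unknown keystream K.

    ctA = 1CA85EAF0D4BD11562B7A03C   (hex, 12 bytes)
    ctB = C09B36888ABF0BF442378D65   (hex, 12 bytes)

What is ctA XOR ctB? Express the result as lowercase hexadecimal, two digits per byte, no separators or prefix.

dc33682787f4dae120802d59

ctA ⊕ ctB = (M1 ⊕ K) ⊕ (M2 ⊕ K) = M1 ⊕ M2 — the shared key cancels under XOR.
byte 0: 00011100 ^ 11000000 = 11011100
byte 1: 10101000 ^ 10011011 = 00110011
byte 2: 01011110 ^ 00110110 = 01101000
byte 3: 10101111 ^ 10001000 = 00100111
byte 4: 00001101 ^ 10001010 = 10000111
byte 5: 01001011 ^ 10111111 = 11110100
byte 6: 11010001 ^ 00001011 = 11011010
byte 7: 00010101 ^ 11110100 = 11100001
byte 8: 01100010 ^ 01000010 = 00100000
byte 9: 10110111 ^ 00110111 = 10000000
byte 10: 10100000 ^ 10001101 = 00101101
byte 11: 00111100 ^ 01100101 = 01011001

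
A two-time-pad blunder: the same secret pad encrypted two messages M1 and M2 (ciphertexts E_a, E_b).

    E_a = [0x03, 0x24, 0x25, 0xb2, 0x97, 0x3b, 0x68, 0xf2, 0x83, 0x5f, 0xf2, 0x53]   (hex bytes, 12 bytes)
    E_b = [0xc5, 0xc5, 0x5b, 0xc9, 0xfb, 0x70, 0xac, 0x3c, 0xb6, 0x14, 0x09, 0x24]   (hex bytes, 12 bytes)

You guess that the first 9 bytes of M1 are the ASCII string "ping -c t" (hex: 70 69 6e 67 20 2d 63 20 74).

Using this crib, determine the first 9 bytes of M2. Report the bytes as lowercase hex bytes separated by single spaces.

b6 88 10 1c 4c 66 a7 ee 41

First, E_a ⊕ E_b = (M1 ⊕ K) ⊕ (M2 ⊕ K) = M1 ⊕ M2, so the key drops out. Then M2 = (M1 ⊕ M2) ⊕ M1 over the first 9 bytes.
byte 0: (03 xor c5) xor 70 = c6 xor 70 = b6
byte 1: (24 xor c5) xor 69 = e1 xor 69 = 88
byte 2: (25 xor 5b) xor 6e = 7e xor 6e = 10
byte 3: (b2 xor c9) xor 67 = 7b xor 67 = 1c
byte 4: (97 xor fb) xor 20 = 6c xor 20 = 4c
byte 5: (3b xor 70) xor 2d = 4b xor 2d = 66
byte 6: (68 xor ac) xor 63 = c4 xor 63 = a7
byte 7: (f2 xor 3c) xor 20 = ce xor 20 = ee
byte 8: (83 xor b6) xor 74 = 35 xor 74 = 41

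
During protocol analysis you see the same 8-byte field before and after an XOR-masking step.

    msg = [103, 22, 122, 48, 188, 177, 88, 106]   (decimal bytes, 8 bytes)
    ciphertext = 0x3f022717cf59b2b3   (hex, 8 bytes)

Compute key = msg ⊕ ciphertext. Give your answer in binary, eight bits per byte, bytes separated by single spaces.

Since ciphertext = msg ⊕ key, XORing both sides with msg gives key = msg ⊕ ciphertext.
byte 0: 67 ^ 3f = 58
byte 1: 16 ^ 02 = 14
byte 2: 7a ^ 27 = 5d
byte 3: 30 ^ 17 = 27
byte 4: bc ^ cf = 73
byte 5: b1 ^ 59 = e8
byte 6: 58 ^ b2 = ea
byte 7: 6a ^ b3 = d9

01011000 00010100 01011101 00100111 01110011 11101000 11101010 11011001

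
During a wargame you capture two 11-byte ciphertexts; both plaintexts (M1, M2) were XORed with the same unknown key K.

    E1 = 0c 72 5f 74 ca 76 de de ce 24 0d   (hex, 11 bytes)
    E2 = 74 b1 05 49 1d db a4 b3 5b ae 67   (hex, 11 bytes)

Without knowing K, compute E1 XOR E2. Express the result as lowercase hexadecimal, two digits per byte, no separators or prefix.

E1 ⊕ E2 = (M1 ⊕ K) ⊕ (M2 ⊕ K) = M1 ⊕ M2 — the shared key cancels under XOR.
0c XOR 74 = 78
72 XOR b1 = c3
5f XOR 05 = 5a
74 XOR 49 = 3d
ca XOR 1d = d7
76 XOR db = ad
de XOR a4 = 7a
de XOR b3 = 6d
ce XOR 5b = 95
24 XOR ae = 8a
0d XOR 67 = 6a

78c35a3dd7ad7a6d958a6a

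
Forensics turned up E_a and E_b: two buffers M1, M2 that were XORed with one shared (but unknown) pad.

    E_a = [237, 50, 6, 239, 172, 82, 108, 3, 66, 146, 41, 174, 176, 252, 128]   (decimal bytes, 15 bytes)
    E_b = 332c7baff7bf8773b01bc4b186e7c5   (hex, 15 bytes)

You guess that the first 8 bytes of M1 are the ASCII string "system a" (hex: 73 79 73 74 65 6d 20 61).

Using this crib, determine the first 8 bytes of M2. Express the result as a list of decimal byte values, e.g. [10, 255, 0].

First, E_a ⊕ E_b = (M1 ⊕ K) ⊕ (M2 ⊕ K) = M1 ⊕ M2, so the key drops out. Then M2 = (M1 ⊕ M2) ⊕ M1 over the first 8 bytes.
byte 0: (ed ^ 33) ^ 73 = de ^ 73 = ad
byte 1: (32 ^ 2c) ^ 79 = 1e ^ 79 = 67
byte 2: (06 ^ 7b) ^ 73 = 7d ^ 73 = 0e
byte 3: (ef ^ af) ^ 74 = 40 ^ 74 = 34
byte 4: (ac ^ f7) ^ 65 = 5b ^ 65 = 3e
byte 5: (52 ^ bf) ^ 6d = ed ^ 6d = 80
byte 6: (6c ^ 87) ^ 20 = eb ^ 20 = cb
byte 7: (03 ^ 73) ^ 61 = 70 ^ 61 = 11

[173, 103, 14, 52, 62, 128, 203, 17]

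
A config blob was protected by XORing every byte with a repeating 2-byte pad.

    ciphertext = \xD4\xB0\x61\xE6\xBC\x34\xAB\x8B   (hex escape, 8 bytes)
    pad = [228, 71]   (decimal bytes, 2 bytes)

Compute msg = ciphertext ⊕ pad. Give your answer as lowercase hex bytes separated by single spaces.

The 2-byte key repeats, so the effective keystream is e4 47 e4 47 e4 47 e4 47.
byte 0: 11010100 XOR 11100100 = 00110000
byte 1: 10110000 XOR 01000111 = 11110111
byte 2: 01100001 XOR 11100100 = 10000101
byte 3: 11100110 XOR 01000111 = 10100001
byte 4: 10111100 XOR 11100100 = 01011000
byte 5: 00110100 XOR 01000111 = 01110011
byte 6: 10101011 XOR 11100100 = 01001111
byte 7: 10001011 XOR 01000111 = 11001100

30 f7 85 a1 58 73 4f cc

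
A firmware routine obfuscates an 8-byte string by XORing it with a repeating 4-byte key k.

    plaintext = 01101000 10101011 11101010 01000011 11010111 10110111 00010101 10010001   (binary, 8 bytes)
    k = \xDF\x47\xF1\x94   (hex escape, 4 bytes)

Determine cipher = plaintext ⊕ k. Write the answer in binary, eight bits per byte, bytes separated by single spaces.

The 4-byte key repeats, so the effective keystream is df 47 f1 94 df 47 f1 94.
byte 0: 68 ⊕ df = b7
byte 1: ab ⊕ 47 = ec
byte 2: ea ⊕ f1 = 1b
byte 3: 43 ⊕ 94 = d7
byte 4: d7 ⊕ df = 08
byte 5: b7 ⊕ 47 = f0
byte 6: 15 ⊕ f1 = e4
byte 7: 91 ⊕ 94 = 05

10110111 11101100 00011011 11010111 00001000 11110000 11100100 00000101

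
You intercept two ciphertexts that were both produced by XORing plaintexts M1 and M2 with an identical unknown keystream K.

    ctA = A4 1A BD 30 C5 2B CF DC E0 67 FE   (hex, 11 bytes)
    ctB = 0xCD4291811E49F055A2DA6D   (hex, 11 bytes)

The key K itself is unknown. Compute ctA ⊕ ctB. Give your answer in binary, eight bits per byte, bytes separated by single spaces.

ctA ⊕ ctB = (M1 ⊕ K) ⊕ (M2 ⊕ K) = M1 ⊕ M2 — the shared key cancels under XOR.
byte 0: 10100100 XOR 11001101 = 01101001
byte 1: 00011010 XOR 01000010 = 01011000
byte 2: 10111101 XOR 10010001 = 00101100
byte 3: 00110000 XOR 10000001 = 10110001
byte 4: 11000101 XOR 00011110 = 11011011
byte 5: 00101011 XOR 01001001 = 01100010
byte 6: 11001111 XOR 11110000 = 00111111
byte 7: 11011100 XOR 01010101 = 10001001
byte 8: 11100000 XOR 10100010 = 01000010
byte 9: 01100111 XOR 11011010 = 10111101
byte 10: 11111110 XOR 01101101 = 10010011

01101001 01011000 00101100 10110001 11011011 01100010 00111111 10001001 01000010 10111101 10010011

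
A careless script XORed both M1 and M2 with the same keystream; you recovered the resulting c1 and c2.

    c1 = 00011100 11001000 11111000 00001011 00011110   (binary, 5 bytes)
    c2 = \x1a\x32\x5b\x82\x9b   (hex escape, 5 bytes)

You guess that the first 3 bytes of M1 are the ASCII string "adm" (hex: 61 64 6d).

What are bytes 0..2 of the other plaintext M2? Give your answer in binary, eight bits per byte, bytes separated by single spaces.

01100111 10011110 11001110

First, c1 ⊕ c2 = (M1 ⊕ K) ⊕ (M2 ⊕ K) = M1 ⊕ M2, so the key drops out. Then M2 = (M1 ⊕ M2) ⊕ M1 over the first 3 bytes.
byte 0: (1c ^ 1a) ^ 61 = 06 ^ 61 = 67
byte 1: (c8 ^ 32) ^ 64 = fa ^ 64 = 9e
byte 2: (f8 ^ 5b) ^ 6d = a3 ^ 6d = ce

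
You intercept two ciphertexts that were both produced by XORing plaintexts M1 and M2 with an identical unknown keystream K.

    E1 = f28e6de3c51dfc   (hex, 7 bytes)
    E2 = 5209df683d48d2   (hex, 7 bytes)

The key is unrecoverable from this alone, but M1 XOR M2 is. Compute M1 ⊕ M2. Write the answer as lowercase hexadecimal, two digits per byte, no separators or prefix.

E1 ⊕ E2 = (M1 ⊕ K) ⊕ (M2 ⊕ K) = M1 ⊕ M2 — the shared key cancels under XOR.
242 xor  82 = 160
142 xor   9 = 135
109 xor 223 = 178
227 xor 104 = 139
197 xor  61 = 248
 29 xor  72 =  85
252 xor 210 =  46

a087b28bf8552e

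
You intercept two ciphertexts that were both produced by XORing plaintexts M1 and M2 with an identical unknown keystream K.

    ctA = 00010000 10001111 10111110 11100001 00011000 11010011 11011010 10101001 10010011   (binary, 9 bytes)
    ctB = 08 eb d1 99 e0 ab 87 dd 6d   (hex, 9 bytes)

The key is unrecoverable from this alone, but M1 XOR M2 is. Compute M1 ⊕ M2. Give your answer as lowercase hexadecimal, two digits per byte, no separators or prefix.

18646f78f8785d74fe

ctA ⊕ ctB = (M1 ⊕ K) ⊕ (M2 ⊕ K) = M1 ⊕ M2 — the shared key cancels under XOR.
byte 0: 10 xor 08 = 18
byte 1: 8f xor eb = 64
byte 2: be xor d1 = 6f
byte 3: e1 xor 99 = 78
byte 4: 18 xor e0 = f8
byte 5: d3 xor ab = 78
byte 6: da xor 87 = 5d
byte 7: a9 xor dd = 74
byte 8: 93 xor 6d = fe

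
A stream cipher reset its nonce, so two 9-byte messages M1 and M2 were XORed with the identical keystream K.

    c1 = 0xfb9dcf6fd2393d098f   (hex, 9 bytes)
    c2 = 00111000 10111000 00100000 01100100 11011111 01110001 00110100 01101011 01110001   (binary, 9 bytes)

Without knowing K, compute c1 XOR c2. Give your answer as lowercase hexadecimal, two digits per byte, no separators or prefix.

c325ef0b0d480962fe

c1 ⊕ c2 = (M1 ⊕ K) ⊕ (M2 ⊕ K) = M1 ⊕ M2 — the shared key cancels under XOR.
byte 0: fb xor 38 = c3
byte 1: 9d xor b8 = 25
byte 2: cf xor 20 = ef
byte 3: 6f xor 64 = 0b
byte 4: d2 xor df = 0d
byte 5: 39 xor 71 = 48
byte 6: 3d xor 34 = 09
byte 7: 09 xor 6b = 62
byte 8: 8f xor 71 = fe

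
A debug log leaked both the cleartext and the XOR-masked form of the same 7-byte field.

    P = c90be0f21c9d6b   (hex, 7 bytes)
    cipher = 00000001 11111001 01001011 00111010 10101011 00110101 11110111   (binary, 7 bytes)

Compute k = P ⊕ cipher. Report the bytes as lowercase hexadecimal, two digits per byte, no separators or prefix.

c8f2abc8b7a89c

Since cipher = P ⊕ k, XORing both sides with P gives k = P ⊕ cipher.
201 XOR   1 = 200
 11 XOR 249 = 242
224 XOR  75 = 171
242 XOR  58 = 200
 28 XOR 171 = 183
157 XOR  53 = 168
107 XOR 247 = 156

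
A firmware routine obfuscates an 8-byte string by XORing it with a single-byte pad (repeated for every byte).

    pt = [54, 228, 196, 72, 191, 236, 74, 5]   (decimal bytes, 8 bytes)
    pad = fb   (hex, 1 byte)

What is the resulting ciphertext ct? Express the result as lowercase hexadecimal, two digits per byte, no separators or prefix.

cd1f3fb34417b1fe

The 1-byte key repeats, so the effective keystream is fb fb fb fb fb fb fb fb.
byte 0: 36 ^ fb = cd
byte 1: e4 ^ fb = 1f
byte 2: c4 ^ fb = 3f
byte 3: 48 ^ fb = b3
byte 4: bf ^ fb = 44
byte 5: ec ^ fb = 17
byte 6: 4a ^ fb = b1
byte 7: 05 ^ fb = fe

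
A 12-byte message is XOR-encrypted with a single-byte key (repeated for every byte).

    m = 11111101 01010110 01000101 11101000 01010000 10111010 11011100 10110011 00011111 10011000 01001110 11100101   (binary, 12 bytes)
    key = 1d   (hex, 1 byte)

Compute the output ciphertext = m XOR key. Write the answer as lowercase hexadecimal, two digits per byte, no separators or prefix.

The 1-byte key repeats, so the effective keystream is 1d 1d 1d 1d 1d 1d 1d 1d 1d 1d 1d 1d.
byte 0: 11111101 ^ 00011101 = 11100000
byte 1: 01010110 ^ 00011101 = 01001011
byte 2: 01000101 ^ 00011101 = 01011000
byte 3: 11101000 ^ 00011101 = 11110101
byte 4: 01010000 ^ 00011101 = 01001101
byte 5: 10111010 ^ 00011101 = 10100111
byte 6: 11011100 ^ 00011101 = 11000001
byte 7: 10110011 ^ 00011101 = 10101110
byte 8: 00011111 ^ 00011101 = 00000010
byte 9: 10011000 ^ 00011101 = 10000101
byte 10: 01001110 ^ 00011101 = 01010011
byte 11: 11100101 ^ 00011101 = 11111000

e04b58f54da7c1ae028553f8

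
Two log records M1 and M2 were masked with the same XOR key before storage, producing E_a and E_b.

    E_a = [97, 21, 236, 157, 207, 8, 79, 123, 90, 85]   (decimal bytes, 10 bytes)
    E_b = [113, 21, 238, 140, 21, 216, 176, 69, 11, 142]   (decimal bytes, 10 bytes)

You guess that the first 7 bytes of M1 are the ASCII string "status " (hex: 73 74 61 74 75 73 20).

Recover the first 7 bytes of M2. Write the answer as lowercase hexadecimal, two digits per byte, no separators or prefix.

First, E_a ⊕ E_b = (M1 ⊕ K) ⊕ (M2 ⊕ K) = M1 ⊕ M2, so the key drops out. Then M2 = (M1 ⊕ M2) ⊕ M1 over the first 7 bytes.
byte 0: (61 XOR 71) XOR 73 = 10 XOR 73 = 63
byte 1: (15 XOR 15) XOR 74 = 00 XOR 74 = 74
byte 2: (ec XOR ee) XOR 61 = 02 XOR 61 = 63
byte 3: (9d XOR 8c) XOR 74 = 11 XOR 74 = 65
byte 4: (cf XOR 15) XOR 75 = da XOR 75 = af
byte 5: (08 XOR d8) XOR 73 = d0 XOR 73 = a3
byte 6: (4f XOR b0) XOR 20 = ff XOR 20 = df

63746365afa3df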